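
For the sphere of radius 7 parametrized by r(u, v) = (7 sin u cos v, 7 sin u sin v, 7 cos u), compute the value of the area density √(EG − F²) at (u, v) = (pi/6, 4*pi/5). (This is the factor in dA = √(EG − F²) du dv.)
√(EG − F²)|_{(pi/6, 4*pi/5)} = 49/2

E = 49, F = 0, G = 49*sin(u)^2, so EG − F² = 2401*sin(u)^2. Taking the positive square root: √(EG − F²) = 49*Abs(sin(u)). At (u, v) = (pi/6, 4*pi/5): 49/2.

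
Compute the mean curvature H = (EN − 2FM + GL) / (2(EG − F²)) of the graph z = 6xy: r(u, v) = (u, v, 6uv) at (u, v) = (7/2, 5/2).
H = -1890*sqrt(667)/444889

With E = 36*v^2 + 1, F = 36*u*v, G = 36*u^2 + 1, L = 0, M = 6/sqrt(36*u^2 + 36*v^2 + 1), N = 0, assemble
  H = (EN − 2FM + GL) / (2(EG − F²)) = -216*u*v/(36*u^2 + 36*v^2 + 1)^(3/2).
At (u, v) = (7/2, 5/2): H = -1890*sqrt(667)/444889.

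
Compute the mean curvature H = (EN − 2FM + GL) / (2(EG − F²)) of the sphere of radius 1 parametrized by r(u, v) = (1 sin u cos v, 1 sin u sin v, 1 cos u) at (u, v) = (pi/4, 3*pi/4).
H = -1

With E = 1, F = 0, G = sin(u)^2, L = -sin(u)/Abs(sin(u)), M = 0, N = -sin(u)^3/Abs(sin(u)), assemble
  H = (EN − 2FM + GL) / (2(EG − F²)) = -sin(u)/Abs(sin(u)).
At (u, v) = (pi/4, 3*pi/4): H = -1.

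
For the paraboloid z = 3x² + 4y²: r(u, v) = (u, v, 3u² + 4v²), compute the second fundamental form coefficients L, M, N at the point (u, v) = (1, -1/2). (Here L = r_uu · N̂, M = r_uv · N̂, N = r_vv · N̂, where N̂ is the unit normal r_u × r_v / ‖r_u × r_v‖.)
L = 6*sqrt(53)/53;  M = 0;  N = 8*sqrt(53)/53

Compute the unit normal N̂(u, v) = (-6*u/sqrt(36*u^2 + 64*v^2 + 1), -8*v/sqrt(36*u^2 + 64*v^2 + 1), 1/sqrt(36*u^2 + 64*v^2 + 1)), and the second partials r_uu, r_uv, r_vv. Take dot products:
  L(u, v) = r_uu · N̂ = 6/sqrt(36*u^2 + 64*v^2 + 1),
  M(u, v) = r_uv · N̂ = 0,
  N(u, v) = r_vv · N̂ = 8/sqrt(36*u^2 + 64*v^2 + 1).
Evaluating at (u, v) = (1, -1/2):
  L = 6*sqrt(53)/53, M = 0, N = 8*sqrt(53)/53.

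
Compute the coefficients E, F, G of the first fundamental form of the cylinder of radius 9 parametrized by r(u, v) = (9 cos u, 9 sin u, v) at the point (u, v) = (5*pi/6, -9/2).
E = 81;  F = 0;  G = 1

Partials: r_u = (-9*sin(u), 9*cos(u), 0), r_v = (0, 0, 1). As functions of (u, v):
  E = r_u · r_u = 81,
  F = r_u · r_v = 0,
  G = r_v · r_v = 1.
Evaluating at (u, v) = (5*pi/6, -9/2): E = 81, F = 0, G = 1.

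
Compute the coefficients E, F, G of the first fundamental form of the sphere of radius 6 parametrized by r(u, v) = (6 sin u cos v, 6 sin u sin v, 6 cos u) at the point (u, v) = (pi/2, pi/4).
E = 36;  F = 0;  G = 36

Partials: r_u = (6*cos(u)*cos(v), 6*sin(v)*cos(u), -6*sin(u)), r_v = (-6*sin(u)*sin(v), 6*sin(u)*cos(v), 0). As functions of (u, v):
  E = r_u · r_u = 36,
  F = r_u · r_v = 0,
  G = r_v · r_v = 36*sin(u)^2.
Evaluating at (u, v) = (pi/2, pi/4): E = 36, F = 0, G = 36.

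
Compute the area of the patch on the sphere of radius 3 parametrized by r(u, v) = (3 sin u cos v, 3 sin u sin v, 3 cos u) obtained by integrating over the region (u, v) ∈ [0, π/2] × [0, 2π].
Area = 18*pi

Area = ∫∫ √(EG − F²) du dv with √(EG − F²) = 9*Abs(sin(u)). Integrating over [0, π/2] × [0, 2π] gives 18*pi.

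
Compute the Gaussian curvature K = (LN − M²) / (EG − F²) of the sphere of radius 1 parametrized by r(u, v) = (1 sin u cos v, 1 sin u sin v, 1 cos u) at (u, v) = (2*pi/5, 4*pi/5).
K = 1

Coefficients of the first fundamental form: E = 1, F = 0, G = sin(u)^2.
Coefficients of the second fundamental form: L = -sin(u)/Abs(sin(u)), M = 0, N = -sin(u)^3/Abs(sin(u)).
Assemble K = (LN − M²)/(EG − F²) = 1. At (u, v) = (2*pi/5, 4*pi/5): K = 1.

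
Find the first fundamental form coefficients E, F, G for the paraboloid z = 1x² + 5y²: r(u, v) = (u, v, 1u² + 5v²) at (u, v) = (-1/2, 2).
E = 2;  F = -20;  G = 401

Partials: r_u = (1, 0, 2*u), r_v = (0, 1, 10*v). As functions of (u, v):
  E = r_u · r_u = 4*u^2 + 1,
  F = r_u · r_v = 20*u*v,
  G = r_v · r_v = 100*v^2 + 1.
Evaluating at (u, v) = (-1/2, 2): E = 2, F = -20, G = 401.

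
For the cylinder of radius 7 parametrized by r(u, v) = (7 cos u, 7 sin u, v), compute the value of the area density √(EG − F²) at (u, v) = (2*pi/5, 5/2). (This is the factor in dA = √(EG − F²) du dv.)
√(EG − F²)|_{(2*pi/5, 5/2)} = 7

E = 49, F = 0, G = 1, so EG − F² = 49. Taking the positive square root: √(EG − F²) = 7. At (u, v) = (2*pi/5, 5/2): 7.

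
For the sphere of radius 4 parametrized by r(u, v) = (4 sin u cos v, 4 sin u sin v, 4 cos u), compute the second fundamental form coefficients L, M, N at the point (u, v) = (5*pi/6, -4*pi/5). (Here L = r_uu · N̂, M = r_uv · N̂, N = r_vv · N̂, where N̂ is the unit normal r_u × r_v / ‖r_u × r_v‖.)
L = -4;  M = 0;  N = -1

Compute the unit normal N̂(u, v) = (sin(u)^2*cos(v)/Abs(sin(u)), sin(u)^2*sin(v)/Abs(sin(u)), sin(2*u)/(2*Abs(sin(u)))), and the second partials r_uu, r_uv, r_vv. Take dot products:
  L(u, v) = r_uu · N̂ = -4*sin(u)/Abs(sin(u)),
  M(u, v) = r_uv · N̂ = 0,
  N(u, v) = r_vv · N̂ = -4*sin(u)^3/Abs(sin(u)).
Evaluating at (u, v) = (5*pi/6, -4*pi/5):
  L = -4, M = 0, N = -1.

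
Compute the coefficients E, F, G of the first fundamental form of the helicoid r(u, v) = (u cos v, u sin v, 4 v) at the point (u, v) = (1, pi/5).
E = 1;  F = 0;  G = 17

Partials: r_u = (cos(v), sin(v), 0), r_v = (-u*sin(v), u*cos(v), 4). As functions of (u, v):
  E = r_u · r_u = 1,
  F = r_u · r_v = 0,
  G = r_v · r_v = u^2 + 16.
Evaluating at (u, v) = (1, pi/5): E = 1, F = 0, G = 17.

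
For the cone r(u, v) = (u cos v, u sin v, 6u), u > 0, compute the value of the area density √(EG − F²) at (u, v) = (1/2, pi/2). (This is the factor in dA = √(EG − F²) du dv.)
√(EG − F²)|_{(1/2, pi/2)} = sqrt(37)/2

E = 37, F = 0, G = u^2, so EG − F² = 37*u^2. Taking the positive square root: √(EG − F²) = sqrt(37)*Abs(u). At (u, v) = (1/2, pi/2): sqrt(37)/2.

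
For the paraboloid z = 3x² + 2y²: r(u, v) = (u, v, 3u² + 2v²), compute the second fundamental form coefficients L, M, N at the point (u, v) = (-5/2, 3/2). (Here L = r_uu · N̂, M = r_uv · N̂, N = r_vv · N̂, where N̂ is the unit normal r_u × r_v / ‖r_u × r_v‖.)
L = 3*sqrt(262)/131;  M = 0;  N = 2*sqrt(262)/131

Compute the unit normal N̂(u, v) = (-6*u/sqrt(36*u^2 + 16*v^2 + 1), -4*v/sqrt(36*u^2 + 16*v^2 + 1), 1/sqrt(36*u^2 + 16*v^2 + 1)), and the second partials r_uu, r_uv, r_vv. Take dot products:
  L(u, v) = r_uu · N̂ = 6/sqrt(36*u^2 + 16*v^2 + 1),
  M(u, v) = r_uv · N̂ = 0,
  N(u, v) = r_vv · N̂ = 4/sqrt(36*u^2 + 16*v^2 + 1).
Evaluating at (u, v) = (-5/2, 3/2):
  L = 3*sqrt(262)/131, M = 0, N = 2*sqrt(262)/131.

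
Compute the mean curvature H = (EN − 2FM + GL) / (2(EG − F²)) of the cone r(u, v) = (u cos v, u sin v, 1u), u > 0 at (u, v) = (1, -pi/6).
H = sqrt(2)/4

With E = 2, F = 0, G = u^2, L = 0, M = 0, N = sqrt(2)*u^2/(2*Abs(u)), assemble
  H = (EN − 2FM + GL) / (2(EG − F²)) = sqrt(2)/(4*Abs(u)).
At (u, v) = (1, -pi/6): H = sqrt(2)/4.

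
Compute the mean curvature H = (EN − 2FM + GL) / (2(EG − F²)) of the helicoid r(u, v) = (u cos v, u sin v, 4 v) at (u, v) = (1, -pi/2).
H = 0

With E = 1, F = 0, G = u^2 + 16, L = 0, M = -4/sqrt(u^2 + 16), N = 0, assemble
  H = (EN − 2FM + GL) / (2(EG − F²)) = 0.
At (u, v) = (1, -pi/2): H = 0.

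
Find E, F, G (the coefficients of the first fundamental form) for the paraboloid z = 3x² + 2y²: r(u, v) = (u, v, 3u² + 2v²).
E = 36*u^2 + 1;  F = 24*u*v;  G = 16*v^2 + 1

Compute partials: r_u = (1, 0, 6*u), r_v = (0, 1, 4*v). Then
  E = r_u · r_u = 36*u^2 + 1,
  F = r_u · r_v = 24*u*v,
  G = r_v · r_v = 16*v^2 + 1.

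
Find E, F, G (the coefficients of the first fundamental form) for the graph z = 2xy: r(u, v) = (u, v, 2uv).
E = 4*v^2 + 1;  F = 4*u*v;  G = 4*u^2 + 1

Compute partials: r_u = (1, 0, 2*v), r_v = (0, 1, 2*u). Then
  E = r_u · r_u = 4*v^2 + 1,
  F = r_u · r_v = 4*u*v,
  G = r_v · r_v = 4*u^2 + 1.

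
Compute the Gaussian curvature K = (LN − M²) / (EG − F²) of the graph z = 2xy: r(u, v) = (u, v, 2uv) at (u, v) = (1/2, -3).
K = -1/361

Coefficients of the first fundamental form: E = 4*v^2 + 1, F = 4*u*v, G = 4*u^2 + 1.
Coefficients of the second fundamental form: L = 0, M = 2/sqrt(4*u^2 + 4*v^2 + 1), N = 0.
Assemble K = (LN − M²)/(EG − F²) = -4/(16*u^4 + 32*u^2*v^2 + 8*u^2 + 16*v^4 + 8*v^2 + 1). At (u, v) = (1/2, -3): K = -1/361.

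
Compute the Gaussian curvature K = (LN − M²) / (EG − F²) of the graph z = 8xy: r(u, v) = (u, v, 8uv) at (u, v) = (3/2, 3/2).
K = -64/83521

Coefficients of the first fundamental form: E = 64*v^2 + 1, F = 64*u*v, G = 64*u^2 + 1.
Coefficients of the second fundamental form: L = 0, M = 8/sqrt(64*u^2 + 64*v^2 + 1), N = 0.
Assemble K = (LN − M²)/(EG − F²) = -64/(4096*u^4 + 8192*u^2*v^2 + 128*u^2 + 4096*v^4 + 128*v^2 + 1). At (u, v) = (3/2, 3/2): K = -64/83521.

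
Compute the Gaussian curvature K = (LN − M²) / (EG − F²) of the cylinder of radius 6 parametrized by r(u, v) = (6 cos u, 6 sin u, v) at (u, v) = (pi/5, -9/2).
K = 0

Coefficients of the first fundamental form: E = 36, F = 0, G = 1.
Coefficients of the second fundamental form: L = -6, M = 0, N = 0.
Assemble K = (LN − M²)/(EG − F²) = 0. At (u, v) = (pi/5, -9/2): K = 0.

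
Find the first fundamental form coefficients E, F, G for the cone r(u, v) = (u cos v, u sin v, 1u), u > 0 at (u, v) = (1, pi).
E = 2;  F = 0;  G = 1

Partials: r_u = (cos(v), sin(v), 1), r_v = (-u*sin(v), u*cos(v), 0). As functions of (u, v):
  E = r_u · r_u = 2,
  F = r_u · r_v = 0,
  G = r_v · r_v = u^2.
Evaluating at (u, v) = (1, pi): E = 2, F = 0, G = 1.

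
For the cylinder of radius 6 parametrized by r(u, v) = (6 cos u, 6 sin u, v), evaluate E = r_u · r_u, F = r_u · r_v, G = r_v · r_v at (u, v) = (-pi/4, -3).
E = 36;  F = 0;  G = 1

Partials: r_u = (-6*sin(u), 6*cos(u), 0), r_v = (0, 0, 1). As functions of (u, v):
  E = r_u · r_u = 36,
  F = r_u · r_v = 0,
  G = r_v · r_v = 1.
Evaluating at (u, v) = (-pi/4, -3): E = 36, F = 0, G = 1.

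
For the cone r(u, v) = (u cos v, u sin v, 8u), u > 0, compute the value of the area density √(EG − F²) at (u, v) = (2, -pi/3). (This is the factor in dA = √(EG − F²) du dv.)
√(EG − F²)|_{(2, -pi/3)} = 2*sqrt(65)

E = 65, F = 0, G = u^2, so EG − F² = 65*u^2. Taking the positive square root: √(EG − F²) = sqrt(65)*Abs(u). At (u, v) = (2, -pi/3): 2*sqrt(65).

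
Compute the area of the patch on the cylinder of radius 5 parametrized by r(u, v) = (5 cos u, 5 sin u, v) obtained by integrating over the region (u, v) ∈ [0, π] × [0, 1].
Area = 5*pi

Area = ∫∫ √(EG − F²) du dv with √(EG − F²) = 5. Integrating over [0, π] × [0, 1] gives 5*pi.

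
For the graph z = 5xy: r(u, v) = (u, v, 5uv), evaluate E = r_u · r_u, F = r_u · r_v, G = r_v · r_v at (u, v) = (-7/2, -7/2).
E = 1229/4;  F = 1225/4;  G = 1229/4

Partials: r_u = (1, 0, 5*v), r_v = (0, 1, 5*u). As functions of (u, v):
  E = r_u · r_u = 25*v^2 + 1,
  F = r_u · r_v = 25*u*v,
  G = r_v · r_v = 25*u^2 + 1.
Evaluating at (u, v) = (-7/2, -7/2): E = 1229/4, F = 1225/4, G = 1229/4.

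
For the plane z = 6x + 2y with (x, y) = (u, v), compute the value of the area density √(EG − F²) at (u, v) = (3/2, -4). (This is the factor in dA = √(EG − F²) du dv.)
√(EG − F²)|_{(3/2, -4)} = sqrt(41)

E = 37, F = 12, G = 5, so EG − F² = 41. Taking the positive square root: √(EG − F²) = sqrt(41). At (u, v) = (3/2, -4): sqrt(41).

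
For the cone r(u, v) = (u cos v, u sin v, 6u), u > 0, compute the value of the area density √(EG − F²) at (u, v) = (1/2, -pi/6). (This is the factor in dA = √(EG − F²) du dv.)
√(EG − F²)|_{(1/2, -pi/6)} = sqrt(37)/2

E = 37, F = 0, G = u^2, so EG − F² = 37*u^2. Taking the positive square root: √(EG − F²) = sqrt(37)*Abs(u). At (u, v) = (1/2, -pi/6): sqrt(37)/2.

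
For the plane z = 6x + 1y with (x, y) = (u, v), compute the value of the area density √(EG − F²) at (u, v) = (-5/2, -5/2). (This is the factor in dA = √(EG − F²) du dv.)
√(EG − F²)|_{(-5/2, -5/2)} = sqrt(38)

E = 37, F = 6, G = 2, so EG − F² = 38. Taking the positive square root: √(EG − F²) = sqrt(38). At (u, v) = (-5/2, -5/2): sqrt(38).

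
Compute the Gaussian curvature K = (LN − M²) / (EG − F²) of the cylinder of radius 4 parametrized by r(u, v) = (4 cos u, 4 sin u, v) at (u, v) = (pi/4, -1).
K = 0

Coefficients of the first fundamental form: E = 16, F = 0, G = 1.
Coefficients of the second fundamental form: L = -4, M = 0, N = 0.
Assemble K = (LN − M²)/(EG − F²) = 0. At (u, v) = (pi/4, -1): K = 0.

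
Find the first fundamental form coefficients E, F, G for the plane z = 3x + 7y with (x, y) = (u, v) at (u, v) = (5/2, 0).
E = 10;  F = 21;  G = 50

Partials: r_u = (1, 0, 3), r_v = (0, 1, 7). As functions of (u, v):
  E = r_u · r_u = 10,
  F = r_u · r_v = 21,
  G = r_v · r_v = 50.
Evaluating at (u, v) = (5/2, 0): E = 10, F = 21, G = 50.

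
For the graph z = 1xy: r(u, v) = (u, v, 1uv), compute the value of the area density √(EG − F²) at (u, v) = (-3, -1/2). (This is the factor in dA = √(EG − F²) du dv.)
√(EG − F²)|_{(-3, -1/2)} = sqrt(41)/2

E = v^2 + 1, F = u*v, G = u^2 + 1, so EG − F² = u^2 + v^2 + 1. Taking the positive square root: √(EG − F²) = sqrt(u^2 + v^2 + 1). At (u, v) = (-3, -1/2): sqrt(41)/2.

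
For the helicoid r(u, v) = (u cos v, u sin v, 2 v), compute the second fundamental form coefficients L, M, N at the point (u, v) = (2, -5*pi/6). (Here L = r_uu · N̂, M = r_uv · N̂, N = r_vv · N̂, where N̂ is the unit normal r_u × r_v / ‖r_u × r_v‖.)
L = 0;  M = -sqrt(2)/2;  N = 0

Compute the unit normal N̂(u, v) = (2*sin(v)/sqrt(u^2 + 4), -2*cos(v)/sqrt(u^2 + 4), u/sqrt(u^2 + 4)), and the second partials r_uu, r_uv, r_vv. Take dot products:
  L(u, v) = r_uu · N̂ = 0,
  M(u, v) = r_uv · N̂ = -2/sqrt(u^2 + 4),
  N(u, v) = r_vv · N̂ = 0.
Evaluating at (u, v) = (2, -5*pi/6):
  L = 0, M = -sqrt(2)/2, N = 0.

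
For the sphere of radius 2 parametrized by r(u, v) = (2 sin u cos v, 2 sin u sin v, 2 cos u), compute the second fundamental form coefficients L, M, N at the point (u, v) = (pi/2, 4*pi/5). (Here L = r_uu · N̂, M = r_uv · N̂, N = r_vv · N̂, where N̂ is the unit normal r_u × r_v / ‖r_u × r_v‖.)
L = -2;  M = 0;  N = -2

Compute the unit normal N̂(u, v) = (sin(u)^2*cos(v)/Abs(sin(u)), sin(u)^2*sin(v)/Abs(sin(u)), sin(2*u)/(2*Abs(sin(u)))), and the second partials r_uu, r_uv, r_vv. Take dot products:
  L(u, v) = r_uu · N̂ = -2*sin(u)/Abs(sin(u)),
  M(u, v) = r_uv · N̂ = 0,
  N(u, v) = r_vv · N̂ = -2*sin(u)^3/Abs(sin(u)).
Evaluating at (u, v) = (pi/2, 4*pi/5):
  L = -2, M = 0, N = -2.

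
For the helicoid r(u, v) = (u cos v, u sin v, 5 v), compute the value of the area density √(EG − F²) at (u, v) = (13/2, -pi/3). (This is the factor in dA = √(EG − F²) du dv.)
√(EG − F²)|_{(13/2, -pi/3)} = sqrt(269)/2

E = 1, F = 0, G = u^2 + 25, so EG − F² = u^2 + 25. Taking the positive square root: √(EG − F²) = sqrt(u^2 + 25). At (u, v) = (13/2, -pi/3): sqrt(269)/2.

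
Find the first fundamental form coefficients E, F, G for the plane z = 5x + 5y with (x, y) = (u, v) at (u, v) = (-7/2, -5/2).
E = 26;  F = 25;  G = 26

Partials: r_u = (1, 0, 5), r_v = (0, 1, 5). As functions of (u, v):
  E = r_u · r_u = 26,
  F = r_u · r_v = 25,
  G = r_v · r_v = 26.
Evaluating at (u, v) = (-7/2, -5/2): E = 26, F = 25, G = 26.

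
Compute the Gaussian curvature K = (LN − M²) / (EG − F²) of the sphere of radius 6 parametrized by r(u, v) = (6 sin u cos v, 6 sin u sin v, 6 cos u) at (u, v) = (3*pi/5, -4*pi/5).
K = 1/36

Coefficients of the first fundamental form: E = 36, F = 0, G = 36*sin(u)^2.
Coefficients of the second fundamental form: L = -6*sin(u)/Abs(sin(u)), M = 0, N = -6*sin(u)^3/Abs(sin(u)).
Assemble K = (LN − M²)/(EG − F²) = 1/36. At (u, v) = (3*pi/5, -4*pi/5): K = 1/36.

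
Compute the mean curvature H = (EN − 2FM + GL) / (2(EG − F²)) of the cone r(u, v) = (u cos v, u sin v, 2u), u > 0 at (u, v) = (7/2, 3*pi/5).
H = 2*sqrt(5)/35

With E = 5, F = 0, G = u^2, L = 0, M = 0, N = 2*sqrt(5)*u^2/(5*Abs(u)), assemble
  H = (EN − 2FM + GL) / (2(EG − F²)) = sqrt(5)/(5*Abs(u)).
At (u, v) = (7/2, 3*pi/5): H = 2*sqrt(5)/35.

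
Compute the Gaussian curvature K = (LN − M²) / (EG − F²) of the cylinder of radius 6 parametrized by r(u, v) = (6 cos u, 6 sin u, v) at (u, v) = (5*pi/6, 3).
K = 0

Coefficients of the first fundamental form: E = 36, F = 0, G = 1.
Coefficients of the second fundamental form: L = -6, M = 0, N = 0.
Assemble K = (LN − M²)/(EG − F²) = 0. At (u, v) = (5*pi/6, 3): K = 0.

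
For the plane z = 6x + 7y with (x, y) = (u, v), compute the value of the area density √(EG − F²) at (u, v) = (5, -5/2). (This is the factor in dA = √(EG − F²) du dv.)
√(EG − F²)|_{(5, -5/2)} = sqrt(86)

E = 37, F = 42, G = 50, so EG − F² = 86. Taking the positive square root: √(EG − F²) = sqrt(86). At (u, v) = (5, -5/2): sqrt(86).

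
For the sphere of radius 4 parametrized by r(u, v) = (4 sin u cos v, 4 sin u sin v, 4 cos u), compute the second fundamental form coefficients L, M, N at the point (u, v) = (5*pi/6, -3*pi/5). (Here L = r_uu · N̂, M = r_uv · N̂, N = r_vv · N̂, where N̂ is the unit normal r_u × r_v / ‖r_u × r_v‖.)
L = -4;  M = 0;  N = -1

Compute the unit normal N̂(u, v) = (sin(u)^2*cos(v)/Abs(sin(u)), sin(u)^2*sin(v)/Abs(sin(u)), sin(2*u)/(2*Abs(sin(u)))), and the second partials r_uu, r_uv, r_vv. Take dot products:
  L(u, v) = r_uu · N̂ = -4*sin(u)/Abs(sin(u)),
  M(u, v) = r_uv · N̂ = 0,
  N(u, v) = r_vv · N̂ = -4*sin(u)^3/Abs(sin(u)).
Evaluating at (u, v) = (5*pi/6, -3*pi/5):
  L = -4, M = 0, N = -1.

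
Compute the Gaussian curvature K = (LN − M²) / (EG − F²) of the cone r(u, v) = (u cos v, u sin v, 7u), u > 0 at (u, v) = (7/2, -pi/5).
K = 0

Coefficients of the first fundamental form: E = 50, F = 0, G = u^2.
Coefficients of the second fundamental form: L = 0, M = 0, N = 7*sqrt(2)*u^2/(10*Abs(u)).
Assemble K = (LN − M²)/(EG − F²) = 0. At (u, v) = (7/2, -pi/5): K = 0.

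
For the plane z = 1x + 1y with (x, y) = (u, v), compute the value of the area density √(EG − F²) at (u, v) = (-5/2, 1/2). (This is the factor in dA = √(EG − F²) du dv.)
√(EG − F²)|_{(-5/2, 1/2)} = sqrt(3)

E = 2, F = 1, G = 2, so EG − F² = 3. Taking the positive square root: √(EG − F²) = sqrt(3). At (u, v) = (-5/2, 1/2): sqrt(3).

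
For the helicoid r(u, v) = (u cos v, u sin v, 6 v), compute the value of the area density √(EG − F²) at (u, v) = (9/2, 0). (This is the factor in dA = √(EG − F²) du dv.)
√(EG − F²)|_{(9/2, 0)} = 15/2

E = 1, F = 0, G = u^2 + 36, so EG − F² = u^2 + 36. Taking the positive square root: √(EG − F²) = sqrt(u^2 + 36). At (u, v) = (9/2, 0): 15/2.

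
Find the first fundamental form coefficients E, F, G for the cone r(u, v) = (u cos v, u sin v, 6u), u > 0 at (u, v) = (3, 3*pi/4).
E = 37;  F = 0;  G = 9

Partials: r_u = (cos(v), sin(v), 6), r_v = (-u*sin(v), u*cos(v), 0). As functions of (u, v):
  E = r_u · r_u = 37,
  F = r_u · r_v = 0,
  G = r_v · r_v = u^2.
Evaluating at (u, v) = (3, 3*pi/4): E = 37, F = 0, G = 9.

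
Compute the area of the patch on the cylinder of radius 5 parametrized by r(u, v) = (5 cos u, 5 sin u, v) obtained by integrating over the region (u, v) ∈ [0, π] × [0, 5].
Area = 25*pi

Area = ∫∫ √(EG − F²) du dv with √(EG − F²) = 5. Integrating over [0, π] × [0, 5] gives 25*pi.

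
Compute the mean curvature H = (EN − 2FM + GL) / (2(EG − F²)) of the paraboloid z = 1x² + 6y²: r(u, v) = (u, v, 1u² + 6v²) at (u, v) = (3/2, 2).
H = 637*sqrt(586)/343396

With E = 4*u^2 + 1, F = 24*u*v, G = 144*v^2 + 1, L = 2/sqrt(4*u^2 + 144*v^2 + 1), M = 0, N = 12/sqrt(4*u^2 + 144*v^2 + 1), assemble
  H = (EN − 2FM + GL) / (2(EG − F²)) = (24*u^2 + 144*v^2 + 7)/(4*u^2 + 144*v^2 + 1)^(3/2).
At (u, v) = (3/2, 2): H = 637*sqrt(586)/343396.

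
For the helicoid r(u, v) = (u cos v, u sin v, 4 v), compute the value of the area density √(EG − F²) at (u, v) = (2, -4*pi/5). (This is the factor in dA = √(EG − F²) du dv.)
√(EG − F²)|_{(2, -4*pi/5)} = 2*sqrt(5)

E = 1, F = 0, G = u^2 + 16, so EG − F² = u^2 + 16. Taking the positive square root: √(EG − F²) = sqrt(u^2 + 16). At (u, v) = (2, -4*pi/5): 2*sqrt(5).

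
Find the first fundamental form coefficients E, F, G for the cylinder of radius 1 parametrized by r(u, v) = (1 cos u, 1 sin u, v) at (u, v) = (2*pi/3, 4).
E = 1;  F = 0;  G = 1

Partials: r_u = (-sin(u), cos(u), 0), r_v = (0, 0, 1). As functions of (u, v):
  E = r_u · r_u = 1,
  F = r_u · r_v = 0,
  G = r_v · r_v = 1.
Evaluating at (u, v) = (2*pi/3, 4): E = 1, F = 0, G = 1.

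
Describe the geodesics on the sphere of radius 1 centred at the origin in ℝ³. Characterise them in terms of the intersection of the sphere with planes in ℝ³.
Geodesics on the sphere of radius 1 are great circles — circles of radius 1 obtained as the intersection of the sphere with planes through the origin (the centre of the sphere).

A curve α(t) of nonzero constant speed on the sphere of radius 1 is a geodesic iff its acceleration α̈ is everywhere normal to the surface, i.e. parallel to the radial vector α(t). Then d/dt(α × α̇) = α̇ × α̇ + α × α̈ = 0, so α × α̇ is a constant vector n ≠ 0 and α(t) · n = 0 for all t: α lies in the plane through the origin with normal n. The intersection of that plane with the sphere is a circle of radius 1 (a great circle). Conversely, a great circle traversed at constant speed has centripetal acceleration pointing at the origin, hence normal to the sphere, so every great circle is a geodesic.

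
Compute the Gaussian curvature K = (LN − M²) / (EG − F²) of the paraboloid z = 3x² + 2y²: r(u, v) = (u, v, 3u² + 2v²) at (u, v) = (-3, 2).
K = 24/151321

Coefficients of the first fundamental form: E = 36*u^2 + 1, F = 24*u*v, G = 16*v^2 + 1.
Coefficients of the second fundamental form: L = 6/sqrt(36*u^2 + 16*v^2 + 1), M = 0, N = 4/sqrt(36*u^2 + 16*v^2 + 1).
Assemble K = (LN − M²)/(EG − F²) = 24/(1296*u^4 + 1152*u^2*v^2 + 72*u^2 + 256*v^4 + 32*v^2 + 1). At (u, v) = (-3, 2): K = 24/151321.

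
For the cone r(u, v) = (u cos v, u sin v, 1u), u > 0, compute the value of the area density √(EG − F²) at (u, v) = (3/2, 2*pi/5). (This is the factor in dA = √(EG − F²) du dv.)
√(EG − F²)|_{(3/2, 2*pi/5)} = 3*sqrt(2)/2

E = 2, F = 0, G = u^2, so EG − F² = 2*u^2. Taking the positive square root: √(EG − F²) = sqrt(2)*Abs(u). At (u, v) = (3/2, 2*pi/5): 3*sqrt(2)/2.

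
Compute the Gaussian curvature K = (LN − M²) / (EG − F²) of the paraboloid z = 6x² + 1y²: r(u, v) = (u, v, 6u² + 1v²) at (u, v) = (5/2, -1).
K = 24/819025

Coefficients of the first fundamental form: E = 144*u^2 + 1, F = 24*u*v, G = 4*v^2 + 1.
Coefficients of the second fundamental form: L = 12/sqrt(144*u^2 + 4*v^2 + 1), M = 0, N = 2/sqrt(144*u^2 + 4*v^2 + 1).
Assemble K = (LN − M²)/(EG − F²) = 24/(20736*u^4 + 1152*u^2*v^2 + 288*u^2 + 16*v^4 + 8*v^2 + 1). At (u, v) = (5/2, -1): K = 24/819025.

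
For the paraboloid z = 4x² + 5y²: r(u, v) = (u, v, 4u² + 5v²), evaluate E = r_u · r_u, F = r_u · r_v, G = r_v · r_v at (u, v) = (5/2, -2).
E = 401;  F = -400;  G = 401

Partials: r_u = (1, 0, 8*u), r_v = (0, 1, 10*v). As functions of (u, v):
  E = r_u · r_u = 64*u^2 + 1,
  F = r_u · r_v = 80*u*v,
  G = r_v · r_v = 100*v^2 + 1.
Evaluating at (u, v) = (5/2, -2): E = 401, F = -400, G = 401.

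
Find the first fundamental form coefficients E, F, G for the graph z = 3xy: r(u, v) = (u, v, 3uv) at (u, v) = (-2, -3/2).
E = 85/4;  F = 27;  G = 37

Partials: r_u = (1, 0, 3*v), r_v = (0, 1, 3*u). As functions of (u, v):
  E = r_u · r_u = 9*v^2 + 1,
  F = r_u · r_v = 9*u*v,
  G = r_v · r_v = 9*u^2 + 1.
Evaluating at (u, v) = (-2, -3/2): E = 85/4, F = 27, G = 37.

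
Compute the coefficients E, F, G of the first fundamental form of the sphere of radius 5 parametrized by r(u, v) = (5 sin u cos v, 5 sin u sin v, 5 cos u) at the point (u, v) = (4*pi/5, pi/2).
E = 25;  F = 0;  G = 125/8 - 25*sqrt(5)/8

Partials: r_u = (5*cos(u)*cos(v), 5*sin(v)*cos(u), -5*sin(u)), r_v = (-5*sin(u)*sin(v), 5*sin(u)*cos(v), 0). As functions of (u, v):
  E = r_u · r_u = 25,
  F = r_u · r_v = 0,
  G = r_v · r_v = 25*sin(u)^2.
Evaluating at (u, v) = (4*pi/5, pi/2): E = 25, F = 0, G = 125/8 - 25*sqrt(5)/8.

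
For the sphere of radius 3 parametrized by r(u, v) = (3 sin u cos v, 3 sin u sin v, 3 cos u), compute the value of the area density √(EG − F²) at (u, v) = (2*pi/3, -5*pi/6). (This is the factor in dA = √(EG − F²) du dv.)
√(EG − F²)|_{(2*pi/3, -5*pi/6)} = 9*sqrt(3)/2

E = 9, F = 0, G = 9*sin(u)^2, so EG − F² = 81*sin(u)^2. Taking the positive square root: √(EG − F²) = 9*Abs(sin(u)). At (u, v) = (2*pi/3, -5*pi/6): 9*sqrt(3)/2.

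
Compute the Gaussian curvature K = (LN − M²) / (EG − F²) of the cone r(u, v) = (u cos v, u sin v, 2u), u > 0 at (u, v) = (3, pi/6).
K = 0

Coefficients of the first fundamental form: E = 5, F = 0, G = u^2.
Coefficients of the second fundamental form: L = 0, M = 0, N = 2*sqrt(5)*u^2/(5*Abs(u)).
Assemble K = (LN − M²)/(EG − F²) = 0. At (u, v) = (3, pi/6): K = 0.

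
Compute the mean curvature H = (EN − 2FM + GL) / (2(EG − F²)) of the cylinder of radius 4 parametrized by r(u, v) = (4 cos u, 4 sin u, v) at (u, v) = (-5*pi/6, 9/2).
H = -1/8

With E = 16, F = 0, G = 1, L = -4, M = 0, N = 0, assemble
  H = (EN − 2FM + GL) / (2(EG − F²)) = -1/8.
At (u, v) = (-5*pi/6, 9/2): H = -1/8.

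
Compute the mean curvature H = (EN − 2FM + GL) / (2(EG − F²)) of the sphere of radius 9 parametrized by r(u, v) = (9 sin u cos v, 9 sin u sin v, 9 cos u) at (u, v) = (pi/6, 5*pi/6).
H = -1/9

With E = 81, F = 0, G = 81*sin(u)^2, L = -9*sin(u)/Abs(sin(u)), M = 0, N = -9*sin(u)^3/Abs(sin(u)), assemble
  H = (EN − 2FM + GL) / (2(EG − F²)) = -sin(u)/(9*Abs(sin(u))).
At (u, v) = (pi/6, 5*pi/6): H = -1/9.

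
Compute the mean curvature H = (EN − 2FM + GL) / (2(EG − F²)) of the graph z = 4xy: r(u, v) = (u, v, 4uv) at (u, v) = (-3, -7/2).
H = -672*sqrt(341)/116281

With E = 16*v^2 + 1, F = 16*u*v, G = 16*u^2 + 1, L = 0, M = 4/sqrt(16*u^2 + 16*v^2 + 1), N = 0, assemble
  H = (EN − 2FM + GL) / (2(EG − F²)) = -64*u*v/(16*u^2 + 16*v^2 + 1)^(3/2).
At (u, v) = (-3, -7/2): H = -672*sqrt(341)/116281.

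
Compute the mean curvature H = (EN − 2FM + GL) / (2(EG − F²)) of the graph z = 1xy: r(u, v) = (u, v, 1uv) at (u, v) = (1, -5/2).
H = 20*sqrt(33)/1089

With E = v^2 + 1, F = u*v, G = u^2 + 1, L = 0, M = 1/sqrt(u^2 + v^2 + 1), N = 0, assemble
  H = (EN − 2FM + GL) / (2(EG − F²)) = -u*v/(u^2 + v^2 + 1)^(3/2).
At (u, v) = (1, -5/2): H = 20*sqrt(33)/1089.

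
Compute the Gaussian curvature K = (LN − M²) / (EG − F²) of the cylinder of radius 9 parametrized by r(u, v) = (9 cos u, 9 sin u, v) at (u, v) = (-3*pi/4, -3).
K = 0

Coefficients of the first fundamental form: E = 81, F = 0, G = 1.
Coefficients of the second fundamental form: L = -9, M = 0, N = 0.
Assemble K = (LN − M²)/(EG − F²) = 0. At (u, v) = (-3*pi/4, -3): K = 0.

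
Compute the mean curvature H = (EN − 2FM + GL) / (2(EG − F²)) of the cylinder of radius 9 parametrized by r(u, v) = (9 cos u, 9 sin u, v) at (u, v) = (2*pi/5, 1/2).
H = -1/18

With E = 81, F = 0, G = 1, L = -9, M = 0, N = 0, assemble
  H = (EN − 2FM + GL) / (2(EG − F²)) = -1/18.
At (u, v) = (2*pi/5, 1/2): H = -1/18.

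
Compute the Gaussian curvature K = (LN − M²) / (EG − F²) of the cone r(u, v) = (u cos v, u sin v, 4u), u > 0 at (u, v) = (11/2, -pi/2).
K = 0

Coefficients of the first fundamental form: E = 17, F = 0, G = u^2.
Coefficients of the second fundamental form: L = 0, M = 0, N = 4*sqrt(17)*u^2/(17*Abs(u)).
Assemble K = (LN − M²)/(EG − F²) = 0. At (u, v) = (11/2, -pi/2): K = 0.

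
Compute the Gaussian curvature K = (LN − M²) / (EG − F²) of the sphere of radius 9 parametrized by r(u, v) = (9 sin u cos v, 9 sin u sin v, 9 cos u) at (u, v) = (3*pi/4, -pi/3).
K = 1/81

Coefficients of the first fundamental form: E = 81, F = 0, G = 81*sin(u)^2.
Coefficients of the second fundamental form: L = -9*sin(u)/Abs(sin(u)), M = 0, N = -9*sin(u)^3/Abs(sin(u)).
Assemble K = (LN − M²)/(EG − F²) = 1/81. At (u, v) = (3*pi/4, -pi/3): K = 1/81.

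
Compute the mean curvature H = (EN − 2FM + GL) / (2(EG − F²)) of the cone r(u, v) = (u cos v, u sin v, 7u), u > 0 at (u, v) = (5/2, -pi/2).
H = 7*sqrt(2)/50

With E = 50, F = 0, G = u^2, L = 0, M = 0, N = 7*sqrt(2)*u^2/(10*Abs(u)), assemble
  H = (EN − 2FM + GL) / (2(EG − F²)) = 7*sqrt(2)/(20*Abs(u)).
At (u, v) = (5/2, -pi/2): H = 7*sqrt(2)/50.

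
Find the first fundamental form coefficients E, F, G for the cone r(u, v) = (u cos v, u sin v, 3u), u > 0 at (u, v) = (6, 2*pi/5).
E = 10;  F = 0;  G = 36

Partials: r_u = (cos(v), sin(v), 3), r_v = (-u*sin(v), u*cos(v), 0). As functions of (u, v):
  E = r_u · r_u = 10,
  F = r_u · r_v = 0,
  G = r_v · r_v = u^2.
Evaluating at (u, v) = (6, 2*pi/5): E = 10, F = 0, G = 36.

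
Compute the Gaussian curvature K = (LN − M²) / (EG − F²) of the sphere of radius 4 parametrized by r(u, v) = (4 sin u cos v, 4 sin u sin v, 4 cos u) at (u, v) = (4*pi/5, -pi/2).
K = 1/16

Coefficients of the first fundamental form: E = 16, F = 0, G = 16*sin(u)^2.
Coefficients of the second fundamental form: L = -4*sin(u)/Abs(sin(u)), M = 0, N = -4*sin(u)^3/Abs(sin(u)).
Assemble K = (LN − M²)/(EG − F²) = 1/16. At (u, v) = (4*pi/5, -pi/2): K = 1/16.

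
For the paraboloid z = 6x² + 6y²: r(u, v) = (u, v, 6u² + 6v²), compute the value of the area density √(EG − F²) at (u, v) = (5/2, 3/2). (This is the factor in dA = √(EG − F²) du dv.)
√(EG − F²)|_{(5/2, 3/2)} = 35

E = 144*u^2 + 1, F = 144*u*v, G = 144*v^2 + 1, so EG − F² = 144*u^2 + 144*v^2 + 1. Taking the positive square root: √(EG − F²) = sqrt(144*u^2 + 144*v^2 + 1). At (u, v) = (5/2, 3/2): 35.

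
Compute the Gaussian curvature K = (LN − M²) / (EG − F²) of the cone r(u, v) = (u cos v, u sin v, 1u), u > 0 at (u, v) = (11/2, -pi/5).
K = 0

Coefficients of the first fundamental form: E = 2, F = 0, G = u^2.
Coefficients of the second fundamental form: L = 0, M = 0, N = sqrt(2)*u^2/(2*Abs(u)).
Assemble K = (LN − M²)/(EG − F²) = 0. At (u, v) = (11/2, -pi/5): K = 0.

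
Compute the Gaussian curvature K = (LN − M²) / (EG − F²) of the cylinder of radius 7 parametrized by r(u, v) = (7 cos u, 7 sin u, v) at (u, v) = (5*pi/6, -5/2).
K = 0

Coefficients of the first fundamental form: E = 49, F = 0, G = 1.
Coefficients of the second fundamental form: L = -7, M = 0, N = 0.
Assemble K = (LN − M²)/(EG − F²) = 0. At (u, v) = (5*pi/6, -5/2): K = 0.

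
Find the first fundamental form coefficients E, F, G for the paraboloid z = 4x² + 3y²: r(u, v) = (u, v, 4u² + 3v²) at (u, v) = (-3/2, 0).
E = 145;  F = 0;  G = 1

Partials: r_u = (1, 0, 8*u), r_v = (0, 1, 6*v). As functions of (u, v):
  E = r_u · r_u = 64*u^2 + 1,
  F = r_u · r_v = 48*u*v,
  G = r_v · r_v = 36*v^2 + 1.
Evaluating at (u, v) = (-3/2, 0): E = 145, F = 0, G = 1.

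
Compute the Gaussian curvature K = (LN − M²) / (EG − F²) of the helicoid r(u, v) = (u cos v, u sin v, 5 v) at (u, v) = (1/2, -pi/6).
K = -400/10201

Coefficients of the first fundamental form: E = 1, F = 0, G = u^2 + 25.
Coefficients of the second fundamental form: L = 0, M = -5/sqrt(u^2 + 25), N = 0.
Assemble K = (LN − M²)/(EG − F²) = -25/(u^2 + 25)^2. At (u, v) = (1/2, -pi/6): K = -400/10201.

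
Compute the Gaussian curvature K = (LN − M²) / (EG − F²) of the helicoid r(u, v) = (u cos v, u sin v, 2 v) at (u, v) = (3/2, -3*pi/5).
K = -64/625

Coefficients of the first fundamental form: E = 1, F = 0, G = u^2 + 4.
Coefficients of the second fundamental form: L = 0, M = -2/sqrt(u^2 + 4), N = 0.
Assemble K = (LN − M²)/(EG − F²) = -4/(u^2 + 4)^2. At (u, v) = (3/2, -3*pi/5): K = -64/625.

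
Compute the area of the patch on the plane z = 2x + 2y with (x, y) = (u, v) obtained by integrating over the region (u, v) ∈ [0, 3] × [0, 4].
Area = 36

Area = ∫∫ √(EG − F²) du dv with √(EG − F²) = 3. Integrating over [0, 3] × [0, 4] gives 36.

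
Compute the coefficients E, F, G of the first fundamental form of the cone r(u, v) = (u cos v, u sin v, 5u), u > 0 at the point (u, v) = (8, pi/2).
E = 26;  F = 0;  G = 64

Partials: r_u = (cos(v), sin(v), 5), r_v = (-u*sin(v), u*cos(v), 0). As functions of (u, v):
  E = r_u · r_u = 26,
  F = r_u · r_v = 0,
  G = r_v · r_v = u^2.
Evaluating at (u, v) = (8, pi/2): E = 26, F = 0, G = 64.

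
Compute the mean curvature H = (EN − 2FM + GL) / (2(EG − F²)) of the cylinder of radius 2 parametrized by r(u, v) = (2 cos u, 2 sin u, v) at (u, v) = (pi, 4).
H = -1/4

With E = 4, F = 0, G = 1, L = -2, M = 0, N = 0, assemble
  H = (EN − 2FM + GL) / (2(EG − F²)) = -1/4.
At (u, v) = (pi, 4): H = -1/4.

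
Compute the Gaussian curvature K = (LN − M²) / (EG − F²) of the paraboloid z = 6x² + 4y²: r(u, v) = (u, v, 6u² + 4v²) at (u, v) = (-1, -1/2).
K = 96/25921

Coefficients of the first fundamental form: E = 144*u^2 + 1, F = 96*u*v, G = 64*v^2 + 1.
Coefficients of the second fundamental form: L = 12/sqrt(144*u^2 + 64*v^2 + 1), M = 0, N = 8/sqrt(144*u^2 + 64*v^2 + 1).
Assemble K = (LN − M²)/(EG − F²) = 96/(20736*u^4 + 18432*u^2*v^2 + 288*u^2 + 4096*v^4 + 128*v^2 + 1). At (u, v) = (-1, -1/2): K = 96/25921.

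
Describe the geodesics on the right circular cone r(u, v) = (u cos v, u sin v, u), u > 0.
The cone is flat away from the apex (K = 0). Slitting along a generator and unrolling gives an isometry to a sector of the plane; geodesics are the pre-images of straight lines in that sector. In particular, generators (v = const) are geodesics, and generic geodesics spiral from a minimum-distance point before returning to infinity.

For this cone, E = 2, F = 0, G = u², so EG − F² = 2u² > 0 (u > 0), and direct computation gives K = 0 away from the apex. Flatness lets us unroll the cone along a generator into a planar sector of angle 2π/√2 = π√2 ≈ 4.44 rad; geodesics on the cone are exactly the curves that develop to straight lines in this sector. Generators (v = const) develop to rays through the sector's vertex and are geodesics; the circles u = const develop to circular arcs and are not geodesics.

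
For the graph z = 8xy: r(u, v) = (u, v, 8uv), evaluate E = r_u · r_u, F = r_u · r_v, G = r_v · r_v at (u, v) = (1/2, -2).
E = 257;  F = -64;  G = 17

Partials: r_u = (1, 0, 8*v), r_v = (0, 1, 8*u). As functions of (u, v):
  E = r_u · r_u = 64*v^2 + 1,
  F = r_u · r_v = 64*u*v,
  G = r_v · r_v = 64*u^2 + 1.
Evaluating at (u, v) = (1/2, -2): E = 257, F = -64, G = 17.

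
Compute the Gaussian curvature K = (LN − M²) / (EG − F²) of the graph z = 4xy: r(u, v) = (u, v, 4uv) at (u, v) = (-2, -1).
K = -16/6561

Coefficients of the first fundamental form: E = 16*v^2 + 1, F = 16*u*v, G = 16*u^2 + 1.
Coefficients of the second fundamental form: L = 0, M = 4/sqrt(16*u^2 + 16*v^2 + 1), N = 0.
Assemble K = (LN − M²)/(EG − F²) = -16/(256*u^4 + 512*u^2*v^2 + 32*u^2 + 256*v^4 + 32*v^2 + 1). At (u, v) = (-2, -1): K = -16/6561.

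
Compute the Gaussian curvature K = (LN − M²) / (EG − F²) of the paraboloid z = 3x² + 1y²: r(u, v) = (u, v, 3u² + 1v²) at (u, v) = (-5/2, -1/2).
K = 12/51529

Coefficients of the first fundamental form: E = 36*u^2 + 1, F = 12*u*v, G = 4*v^2 + 1.
Coefficients of the second fundamental form: L = 6/sqrt(36*u^2 + 4*v^2 + 1), M = 0, N = 2/sqrt(36*u^2 + 4*v^2 + 1).
Assemble K = (LN − M²)/(EG − F²) = 12/(1296*u^4 + 288*u^2*v^2 + 72*u^2 + 16*v^4 + 8*v^2 + 1). At (u, v) = (-5/2, -1/2): K = 12/51529.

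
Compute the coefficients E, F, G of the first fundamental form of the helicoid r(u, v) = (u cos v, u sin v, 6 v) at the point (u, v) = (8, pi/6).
E = 1;  F = 0;  G = 100

Partials: r_u = (cos(v), sin(v), 0), r_v = (-u*sin(v), u*cos(v), 6). As functions of (u, v):
  E = r_u · r_u = 1,
  F = r_u · r_v = 0,
  G = r_v · r_v = u^2 + 36.
Evaluating at (u, v) = (8, pi/6): E = 1, F = 0, G = 100.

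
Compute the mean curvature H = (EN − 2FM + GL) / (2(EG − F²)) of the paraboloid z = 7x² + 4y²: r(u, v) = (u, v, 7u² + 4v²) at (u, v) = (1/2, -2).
H = 1999*sqrt(34)/31212

With E = 196*u^2 + 1, F = 112*u*v, G = 64*v^2 + 1, L = 14/sqrt(196*u^2 + 64*v^2 + 1), M = 0, N = 8/sqrt(196*u^2 + 64*v^2 + 1), assemble
  H = (EN − 2FM + GL) / (2(EG − F²)) = (784*u^2 + 448*v^2 + 11)/(196*u^2 + 64*v^2 + 1)^(3/2).
At (u, v) = (1/2, -2): H = 1999*sqrt(34)/31212.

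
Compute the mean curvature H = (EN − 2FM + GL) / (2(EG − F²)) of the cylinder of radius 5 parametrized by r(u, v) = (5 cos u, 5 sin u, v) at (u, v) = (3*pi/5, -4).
H = -1/10

With E = 25, F = 0, G = 1, L = -5, M = 0, N = 0, assemble
  H = (EN − 2FM + GL) / (2(EG − F²)) = -1/10.
At (u, v) = (3*pi/5, -4): H = -1/10.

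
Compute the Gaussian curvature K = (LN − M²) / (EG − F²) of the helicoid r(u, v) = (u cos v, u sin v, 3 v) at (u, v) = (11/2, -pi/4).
K = -144/24649

Coefficients of the first fundamental form: E = 1, F = 0, G = u^2 + 9.
Coefficients of the second fundamental form: L = 0, M = -3/sqrt(u^2 + 9), N = 0.
Assemble K = (LN − M²)/(EG − F²) = -9/(u^2 + 9)^2. At (u, v) = (11/2, -pi/4): K = -144/24649.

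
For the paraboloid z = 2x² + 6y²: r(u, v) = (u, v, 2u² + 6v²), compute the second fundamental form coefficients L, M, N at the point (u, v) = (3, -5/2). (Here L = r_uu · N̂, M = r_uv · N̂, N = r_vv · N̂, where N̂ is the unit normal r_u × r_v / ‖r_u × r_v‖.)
L = 4*sqrt(1045)/1045;  M = 0;  N = 12*sqrt(1045)/1045

Compute the unit normal N̂(u, v) = (-4*u/sqrt(16*u^2 + 144*v^2 + 1), -12*v/sqrt(16*u^2 + 144*v^2 + 1), 1/sqrt(16*u^2 + 144*v^2 + 1)), and the second partials r_uu, r_uv, r_vv. Take dot products:
  L(u, v) = r_uu · N̂ = 4/sqrt(16*u^2 + 144*v^2 + 1),
  M(u, v) = r_uv · N̂ = 0,
  N(u, v) = r_vv · N̂ = 12/sqrt(16*u^2 + 144*v^2 + 1).
Evaluating at (u, v) = (3, -5/2):
  L = 4*sqrt(1045)/1045, M = 0, N = 12*sqrt(1045)/1045.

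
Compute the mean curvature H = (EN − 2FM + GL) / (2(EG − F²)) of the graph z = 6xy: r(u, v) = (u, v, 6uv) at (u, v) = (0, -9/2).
H = 0

With E = 36*v^2 + 1, F = 36*u*v, G = 36*u^2 + 1, L = 0, M = 6/sqrt(36*u^2 + 36*v^2 + 1), N = 0, assemble
  H = (EN − 2FM + GL) / (2(EG − F²)) = -216*u*v/(36*u^2 + 36*v^2 + 1)^(3/2).
At (u, v) = (0, -9/2): H = 0.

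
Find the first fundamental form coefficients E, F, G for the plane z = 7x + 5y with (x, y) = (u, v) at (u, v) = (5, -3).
E = 50;  F = 35;  G = 26

Partials: r_u = (1, 0, 7), r_v = (0, 1, 5). As functions of (u, v):
  E = r_u · r_u = 50,
  F = r_u · r_v = 35,
  G = r_v · r_v = 26.
Evaluating at (u, v) = (5, -3): E = 50, F = 35, G = 26.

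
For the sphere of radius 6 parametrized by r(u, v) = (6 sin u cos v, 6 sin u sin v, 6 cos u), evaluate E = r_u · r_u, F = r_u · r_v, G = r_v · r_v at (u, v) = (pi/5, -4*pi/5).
E = 36;  F = 0;  G = 45/2 - 9*sqrt(5)/2

Partials: r_u = (6*cos(u)*cos(v), 6*sin(v)*cos(u), -6*sin(u)), r_v = (-6*sin(u)*sin(v), 6*sin(u)*cos(v), 0). As functions of (u, v):
  E = r_u · r_u = 36,
  F = r_u · r_v = 0,
  G = r_v · r_v = 36*sin(u)^2.
Evaluating at (u, v) = (pi/5, -4*pi/5): E = 36, F = 0, G = 45/2 - 9*sqrt(5)/2.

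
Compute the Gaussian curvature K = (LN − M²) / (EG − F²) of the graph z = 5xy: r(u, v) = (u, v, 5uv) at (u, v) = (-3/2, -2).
K = -400/395641

Coefficients of the first fundamental form: E = 25*v^2 + 1, F = 25*u*v, G = 25*u^2 + 1.
Coefficients of the second fundamental form: L = 0, M = 5/sqrt(25*u^2 + 25*v^2 + 1), N = 0.
Assemble K = (LN − M²)/(EG − F²) = -25/(625*u^4 + 1250*u^2*v^2 + 50*u^2 + 625*v^4 + 50*v^2 + 1). At (u, v) = (-3/2, -2): K = -400/395641.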